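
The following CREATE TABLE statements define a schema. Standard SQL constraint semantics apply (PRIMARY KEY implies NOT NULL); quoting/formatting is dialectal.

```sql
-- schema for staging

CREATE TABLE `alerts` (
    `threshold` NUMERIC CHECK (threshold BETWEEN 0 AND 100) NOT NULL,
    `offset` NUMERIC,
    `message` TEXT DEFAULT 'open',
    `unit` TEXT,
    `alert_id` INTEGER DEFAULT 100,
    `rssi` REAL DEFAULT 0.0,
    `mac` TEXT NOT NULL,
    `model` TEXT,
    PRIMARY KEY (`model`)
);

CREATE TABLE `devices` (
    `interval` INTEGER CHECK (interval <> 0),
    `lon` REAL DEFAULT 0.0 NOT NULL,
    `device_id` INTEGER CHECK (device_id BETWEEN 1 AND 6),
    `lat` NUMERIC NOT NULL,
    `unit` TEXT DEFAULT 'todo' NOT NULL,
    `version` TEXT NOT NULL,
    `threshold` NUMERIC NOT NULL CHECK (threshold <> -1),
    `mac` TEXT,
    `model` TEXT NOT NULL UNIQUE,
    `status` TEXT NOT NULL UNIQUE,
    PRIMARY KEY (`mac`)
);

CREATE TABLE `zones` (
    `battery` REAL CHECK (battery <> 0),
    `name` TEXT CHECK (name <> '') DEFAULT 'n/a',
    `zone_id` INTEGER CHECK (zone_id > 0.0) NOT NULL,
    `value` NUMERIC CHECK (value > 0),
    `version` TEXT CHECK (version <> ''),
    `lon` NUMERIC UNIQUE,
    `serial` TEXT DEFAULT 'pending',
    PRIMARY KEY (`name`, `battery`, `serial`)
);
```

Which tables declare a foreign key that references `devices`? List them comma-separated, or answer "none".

none

No REFERENCES clause anywhere in the schema names devices.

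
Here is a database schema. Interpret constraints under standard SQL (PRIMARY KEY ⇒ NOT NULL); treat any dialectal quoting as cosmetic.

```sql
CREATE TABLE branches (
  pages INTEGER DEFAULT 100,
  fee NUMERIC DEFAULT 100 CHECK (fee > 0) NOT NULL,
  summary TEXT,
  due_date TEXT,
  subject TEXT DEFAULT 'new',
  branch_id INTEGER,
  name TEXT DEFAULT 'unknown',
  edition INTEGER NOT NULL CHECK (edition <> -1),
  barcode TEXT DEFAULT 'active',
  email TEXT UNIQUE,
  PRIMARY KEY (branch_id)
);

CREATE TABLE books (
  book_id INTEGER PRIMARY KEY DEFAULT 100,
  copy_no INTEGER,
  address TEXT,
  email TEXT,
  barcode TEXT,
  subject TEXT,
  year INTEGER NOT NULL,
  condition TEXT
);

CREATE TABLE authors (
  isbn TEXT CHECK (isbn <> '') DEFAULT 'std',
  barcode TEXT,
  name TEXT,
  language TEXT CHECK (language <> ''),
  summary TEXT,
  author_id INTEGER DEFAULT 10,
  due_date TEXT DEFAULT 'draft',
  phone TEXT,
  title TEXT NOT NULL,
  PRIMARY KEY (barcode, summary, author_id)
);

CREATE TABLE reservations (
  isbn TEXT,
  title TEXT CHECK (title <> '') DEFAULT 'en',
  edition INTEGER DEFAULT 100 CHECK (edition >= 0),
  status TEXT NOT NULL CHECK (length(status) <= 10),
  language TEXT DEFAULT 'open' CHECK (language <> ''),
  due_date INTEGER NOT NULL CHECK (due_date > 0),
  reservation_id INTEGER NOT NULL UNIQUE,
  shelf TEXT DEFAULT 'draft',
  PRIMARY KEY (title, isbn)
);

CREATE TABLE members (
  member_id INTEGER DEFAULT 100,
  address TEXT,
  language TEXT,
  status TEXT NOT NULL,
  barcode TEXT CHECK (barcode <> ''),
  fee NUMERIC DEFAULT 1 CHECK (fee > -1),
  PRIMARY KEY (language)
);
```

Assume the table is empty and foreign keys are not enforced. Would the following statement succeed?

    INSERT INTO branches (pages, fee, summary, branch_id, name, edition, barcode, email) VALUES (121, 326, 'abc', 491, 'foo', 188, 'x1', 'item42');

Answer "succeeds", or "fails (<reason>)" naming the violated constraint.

NOT NULL columns: branch_id is supplied; edition is supplied; fee is supplied.
CHECK constraints: 326 satisfies (fee > 0); 188 satisfies (edition <> -1).
No constraint is violated.

succeeds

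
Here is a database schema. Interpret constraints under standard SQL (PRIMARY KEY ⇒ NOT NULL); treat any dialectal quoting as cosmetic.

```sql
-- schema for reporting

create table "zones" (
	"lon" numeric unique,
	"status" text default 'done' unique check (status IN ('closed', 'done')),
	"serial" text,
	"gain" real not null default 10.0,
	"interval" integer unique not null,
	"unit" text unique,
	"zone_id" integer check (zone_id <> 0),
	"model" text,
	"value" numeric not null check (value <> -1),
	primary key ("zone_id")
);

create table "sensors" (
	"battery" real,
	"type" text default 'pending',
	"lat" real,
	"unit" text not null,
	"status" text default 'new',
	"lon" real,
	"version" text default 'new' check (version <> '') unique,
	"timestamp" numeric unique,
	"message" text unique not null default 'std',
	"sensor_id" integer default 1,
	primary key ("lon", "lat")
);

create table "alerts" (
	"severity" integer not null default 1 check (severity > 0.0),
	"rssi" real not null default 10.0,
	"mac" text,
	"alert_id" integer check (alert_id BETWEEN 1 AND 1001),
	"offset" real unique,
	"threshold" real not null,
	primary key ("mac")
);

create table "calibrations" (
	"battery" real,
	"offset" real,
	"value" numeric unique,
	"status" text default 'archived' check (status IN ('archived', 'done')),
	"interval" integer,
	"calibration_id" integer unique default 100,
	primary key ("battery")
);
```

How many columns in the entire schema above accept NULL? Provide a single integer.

zones: 5 nullable (lon, status, serial, unit, model — PK (zone_id) and explicit NOT NULL columns excluded).
sensors: 6 nullable (battery, type, status, version, timestamp, sensor_id — PK (lon, lat) and explicit NOT NULL columns excluded).
alerts: 2 nullable (alert_id, offset — PK (mac) and explicit NOT NULL columns excluded).
calibrations: 5 nullable (offset, value, status, interval, calibration_id — PK (battery) and explicit NOT NULL columns excluded).
Total: 5 + 6 + 2 + 5 = 18.

18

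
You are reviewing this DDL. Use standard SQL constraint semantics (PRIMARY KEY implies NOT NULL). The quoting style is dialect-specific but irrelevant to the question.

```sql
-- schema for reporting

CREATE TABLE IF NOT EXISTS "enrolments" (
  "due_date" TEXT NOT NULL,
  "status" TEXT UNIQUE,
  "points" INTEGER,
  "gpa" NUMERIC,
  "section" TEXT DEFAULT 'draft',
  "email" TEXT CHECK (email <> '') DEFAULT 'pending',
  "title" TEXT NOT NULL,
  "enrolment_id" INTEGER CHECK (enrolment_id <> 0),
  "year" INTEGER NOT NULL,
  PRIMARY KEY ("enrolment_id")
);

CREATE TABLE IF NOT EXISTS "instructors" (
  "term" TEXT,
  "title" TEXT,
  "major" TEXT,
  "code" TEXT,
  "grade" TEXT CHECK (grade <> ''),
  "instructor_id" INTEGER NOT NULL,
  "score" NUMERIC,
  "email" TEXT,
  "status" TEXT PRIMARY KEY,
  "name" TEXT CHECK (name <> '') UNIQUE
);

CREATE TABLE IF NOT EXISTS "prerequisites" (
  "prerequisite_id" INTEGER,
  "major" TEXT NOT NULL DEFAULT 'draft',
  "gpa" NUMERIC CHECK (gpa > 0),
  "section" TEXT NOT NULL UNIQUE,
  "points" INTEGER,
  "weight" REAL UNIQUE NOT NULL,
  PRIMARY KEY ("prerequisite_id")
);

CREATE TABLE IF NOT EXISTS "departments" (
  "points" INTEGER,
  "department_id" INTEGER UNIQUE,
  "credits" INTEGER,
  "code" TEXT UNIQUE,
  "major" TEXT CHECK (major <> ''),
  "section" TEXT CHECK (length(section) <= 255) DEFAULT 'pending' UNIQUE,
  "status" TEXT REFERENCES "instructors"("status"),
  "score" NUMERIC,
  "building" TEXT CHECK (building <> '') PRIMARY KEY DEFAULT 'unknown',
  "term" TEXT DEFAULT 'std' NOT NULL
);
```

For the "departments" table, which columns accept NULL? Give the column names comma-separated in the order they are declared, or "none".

points, department_id, credits, code, major, section, status, score

- points: no NOT NULL constraint applies → nullable.
- department_id: UNIQUE does not imply NOT NULL → nullable.
- credits: no NOT NULL constraint applies → nullable.
- code: UNIQUE does not imply NOT NULL → nullable.
- major: CHECK does not forbid NULL (a CHECK constraint passes when its expression is NULL) → nullable.
- section: CHECK does not forbid NULL (a CHECK constraint passes when its expression is NULL) → nullable.
- status: a foreign key column may be NULL unless separately constrained → nullable.
- score: no NOT NULL constraint applies → nullable.
- building: part of the PRIMARY KEY, which implies NOT NULL → not nullable.
- term: declared NOT NULL → not nullable.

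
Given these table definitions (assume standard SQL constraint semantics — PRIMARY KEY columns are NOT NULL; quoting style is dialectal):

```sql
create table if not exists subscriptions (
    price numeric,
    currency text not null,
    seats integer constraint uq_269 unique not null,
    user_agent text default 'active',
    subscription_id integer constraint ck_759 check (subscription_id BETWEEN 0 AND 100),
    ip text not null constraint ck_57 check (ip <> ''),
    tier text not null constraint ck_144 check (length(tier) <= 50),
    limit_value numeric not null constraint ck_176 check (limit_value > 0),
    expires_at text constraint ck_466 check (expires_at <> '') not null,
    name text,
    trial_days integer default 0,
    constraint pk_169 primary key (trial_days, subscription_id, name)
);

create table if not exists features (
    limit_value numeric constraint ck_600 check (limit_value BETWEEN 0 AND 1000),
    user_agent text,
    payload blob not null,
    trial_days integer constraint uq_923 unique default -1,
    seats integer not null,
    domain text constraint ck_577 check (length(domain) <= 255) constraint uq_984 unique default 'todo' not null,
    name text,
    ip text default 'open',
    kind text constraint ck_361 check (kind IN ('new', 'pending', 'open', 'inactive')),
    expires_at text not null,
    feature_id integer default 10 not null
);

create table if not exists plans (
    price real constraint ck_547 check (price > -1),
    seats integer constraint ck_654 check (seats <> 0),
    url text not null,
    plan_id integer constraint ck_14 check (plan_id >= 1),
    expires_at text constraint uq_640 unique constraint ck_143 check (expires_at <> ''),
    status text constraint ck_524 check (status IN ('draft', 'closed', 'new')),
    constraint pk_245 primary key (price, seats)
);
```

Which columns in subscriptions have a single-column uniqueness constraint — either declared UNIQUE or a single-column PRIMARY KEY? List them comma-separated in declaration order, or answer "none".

seats

- price: no UNIQUE or single-column PK constraint.
- currency: no UNIQUE or single-column PK constraint.
- seats: declared UNIQUE → unique.
- user_agent: no UNIQUE or single-column PK constraint.
- subscription_id: part of a composite PRIMARY KEY — only the tuple is unique, not this column on its own.
- ip: no UNIQUE or single-column PK constraint.
- tier: no UNIQUE or single-column PK constraint.
- limit_value: no UNIQUE or single-column PK constraint.
- expires_at: no UNIQUE or single-column PK constraint.
- name: part of a composite PRIMARY KEY — only the tuple is unique, not this column on its own.
- trial_days: part of a composite PRIMARY KEY — only the tuple is unique, not this column on its own.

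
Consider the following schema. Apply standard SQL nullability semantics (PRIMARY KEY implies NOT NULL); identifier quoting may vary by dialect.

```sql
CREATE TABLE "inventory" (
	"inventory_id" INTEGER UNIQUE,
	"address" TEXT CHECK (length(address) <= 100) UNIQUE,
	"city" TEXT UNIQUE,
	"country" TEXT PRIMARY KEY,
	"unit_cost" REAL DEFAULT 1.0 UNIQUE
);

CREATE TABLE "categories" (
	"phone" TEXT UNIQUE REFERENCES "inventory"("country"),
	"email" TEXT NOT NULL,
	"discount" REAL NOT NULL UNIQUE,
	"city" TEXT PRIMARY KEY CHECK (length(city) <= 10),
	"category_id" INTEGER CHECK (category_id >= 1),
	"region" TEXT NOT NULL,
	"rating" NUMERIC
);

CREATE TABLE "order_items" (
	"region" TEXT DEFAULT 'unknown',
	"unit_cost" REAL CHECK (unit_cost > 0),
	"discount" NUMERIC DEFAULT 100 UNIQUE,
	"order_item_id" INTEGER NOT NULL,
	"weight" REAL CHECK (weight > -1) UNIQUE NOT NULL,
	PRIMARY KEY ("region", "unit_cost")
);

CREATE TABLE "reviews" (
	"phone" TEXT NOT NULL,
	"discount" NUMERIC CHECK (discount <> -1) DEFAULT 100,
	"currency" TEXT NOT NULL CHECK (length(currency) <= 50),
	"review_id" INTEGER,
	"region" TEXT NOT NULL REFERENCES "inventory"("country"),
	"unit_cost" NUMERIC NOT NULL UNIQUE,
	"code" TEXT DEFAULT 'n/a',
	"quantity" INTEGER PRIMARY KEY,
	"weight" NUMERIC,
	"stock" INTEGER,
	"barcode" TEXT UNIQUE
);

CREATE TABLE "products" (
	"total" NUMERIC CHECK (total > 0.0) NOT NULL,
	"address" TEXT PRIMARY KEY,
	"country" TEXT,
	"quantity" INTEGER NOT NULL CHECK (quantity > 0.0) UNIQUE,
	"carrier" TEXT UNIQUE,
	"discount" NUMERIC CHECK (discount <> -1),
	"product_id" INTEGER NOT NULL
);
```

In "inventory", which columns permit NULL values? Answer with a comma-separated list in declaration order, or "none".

- inventory_id: UNIQUE does not imply NOT NULL → nullable.
- address: CHECK does not forbid NULL (a CHECK constraint passes when its expression is NULL) → nullable.
- city: UNIQUE does not imply NOT NULL → nullable.
- country: part of the PRIMARY KEY, which implies NOT NULL → not nullable.
- unit_cost: UNIQUE does not imply NOT NULL → nullable.

inventory_id, address, city, unit_cost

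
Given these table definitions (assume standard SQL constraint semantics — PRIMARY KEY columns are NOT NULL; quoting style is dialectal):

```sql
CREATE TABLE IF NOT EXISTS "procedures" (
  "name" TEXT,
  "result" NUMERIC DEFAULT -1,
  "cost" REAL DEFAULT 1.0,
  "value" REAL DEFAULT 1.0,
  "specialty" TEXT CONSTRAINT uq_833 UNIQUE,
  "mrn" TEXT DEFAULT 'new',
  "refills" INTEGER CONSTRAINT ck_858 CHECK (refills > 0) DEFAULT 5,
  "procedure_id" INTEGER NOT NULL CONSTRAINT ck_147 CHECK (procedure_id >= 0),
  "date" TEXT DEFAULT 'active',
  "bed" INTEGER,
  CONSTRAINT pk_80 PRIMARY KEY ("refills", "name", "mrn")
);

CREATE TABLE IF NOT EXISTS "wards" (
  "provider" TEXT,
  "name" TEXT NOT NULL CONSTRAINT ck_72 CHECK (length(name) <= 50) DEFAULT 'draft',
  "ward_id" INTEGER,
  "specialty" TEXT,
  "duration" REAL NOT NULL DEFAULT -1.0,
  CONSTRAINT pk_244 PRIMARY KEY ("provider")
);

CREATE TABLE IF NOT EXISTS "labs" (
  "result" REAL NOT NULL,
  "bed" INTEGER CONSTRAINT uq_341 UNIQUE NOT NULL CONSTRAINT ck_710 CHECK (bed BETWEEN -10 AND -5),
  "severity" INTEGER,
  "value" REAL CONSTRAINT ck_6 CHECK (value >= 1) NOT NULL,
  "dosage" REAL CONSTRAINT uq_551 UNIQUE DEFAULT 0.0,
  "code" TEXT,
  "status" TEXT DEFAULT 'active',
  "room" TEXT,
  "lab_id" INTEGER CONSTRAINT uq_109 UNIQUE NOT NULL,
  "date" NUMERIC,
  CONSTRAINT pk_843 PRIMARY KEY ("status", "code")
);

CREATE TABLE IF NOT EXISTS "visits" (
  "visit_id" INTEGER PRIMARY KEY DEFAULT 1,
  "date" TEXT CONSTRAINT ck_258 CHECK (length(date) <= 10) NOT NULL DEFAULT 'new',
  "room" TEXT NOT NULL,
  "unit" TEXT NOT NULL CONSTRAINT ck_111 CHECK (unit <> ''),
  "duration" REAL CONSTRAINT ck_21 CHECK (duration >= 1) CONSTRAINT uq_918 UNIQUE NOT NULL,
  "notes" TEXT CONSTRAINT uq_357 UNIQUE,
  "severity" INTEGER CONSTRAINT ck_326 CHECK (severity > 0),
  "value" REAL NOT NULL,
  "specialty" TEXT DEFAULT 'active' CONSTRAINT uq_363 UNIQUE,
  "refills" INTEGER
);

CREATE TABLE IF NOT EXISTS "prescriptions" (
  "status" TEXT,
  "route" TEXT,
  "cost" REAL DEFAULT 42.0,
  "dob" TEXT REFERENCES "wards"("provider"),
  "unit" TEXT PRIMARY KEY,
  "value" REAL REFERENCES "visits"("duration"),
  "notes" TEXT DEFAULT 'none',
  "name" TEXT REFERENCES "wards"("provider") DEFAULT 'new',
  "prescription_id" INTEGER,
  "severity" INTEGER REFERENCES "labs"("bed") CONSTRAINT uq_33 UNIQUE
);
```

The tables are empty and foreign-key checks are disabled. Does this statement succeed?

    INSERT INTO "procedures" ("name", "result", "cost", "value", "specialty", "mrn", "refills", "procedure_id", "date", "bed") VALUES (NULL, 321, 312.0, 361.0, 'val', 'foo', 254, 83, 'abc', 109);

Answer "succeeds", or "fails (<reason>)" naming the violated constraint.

name is explicitly set to NULL, but name is part of the PRIMARY KEY (implied NOT NULL).

fails (NOT NULL on name)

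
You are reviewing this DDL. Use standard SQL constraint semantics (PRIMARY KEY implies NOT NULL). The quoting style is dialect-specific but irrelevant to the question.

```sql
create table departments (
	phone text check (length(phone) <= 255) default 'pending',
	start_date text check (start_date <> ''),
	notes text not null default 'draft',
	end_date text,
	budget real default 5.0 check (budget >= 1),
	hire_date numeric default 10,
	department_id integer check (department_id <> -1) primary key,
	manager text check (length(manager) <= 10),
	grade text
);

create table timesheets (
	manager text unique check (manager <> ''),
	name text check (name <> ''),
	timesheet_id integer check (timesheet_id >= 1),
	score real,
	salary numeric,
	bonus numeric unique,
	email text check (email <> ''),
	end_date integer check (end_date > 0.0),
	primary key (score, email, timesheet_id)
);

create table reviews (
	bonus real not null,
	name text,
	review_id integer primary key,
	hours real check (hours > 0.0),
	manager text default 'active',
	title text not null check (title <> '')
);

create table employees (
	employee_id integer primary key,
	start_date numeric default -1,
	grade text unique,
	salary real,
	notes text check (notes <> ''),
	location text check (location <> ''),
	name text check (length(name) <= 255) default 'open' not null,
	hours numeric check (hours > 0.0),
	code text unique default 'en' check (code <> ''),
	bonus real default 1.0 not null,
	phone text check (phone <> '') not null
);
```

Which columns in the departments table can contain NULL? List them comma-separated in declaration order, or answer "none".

- phone: CHECK does not forbid NULL (a CHECK constraint passes when its expression is NULL) → nullable.
- start_date: CHECK does not forbid NULL (a CHECK constraint passes when its expression is NULL) → nullable.
- notes: declared NOT NULL → not nullable.
- end_date: no NOT NULL constraint applies → nullable.
- budget: CHECK does not forbid NULL (a CHECK constraint passes when its expression is NULL) → nullable.
- hire_date: DEFAULT only fills an omitted column; an explicit NULL is still allowed → nullable.
- department_id: part of the PRIMARY KEY, which implies NOT NULL → not nullable.
- manager: CHECK does not forbid NULL (a CHECK constraint passes when its expression is NULL) → nullable.
- grade: no NOT NULL constraint applies → nullable.

phone, start_date, end_date, budget, hire_date, manager, grade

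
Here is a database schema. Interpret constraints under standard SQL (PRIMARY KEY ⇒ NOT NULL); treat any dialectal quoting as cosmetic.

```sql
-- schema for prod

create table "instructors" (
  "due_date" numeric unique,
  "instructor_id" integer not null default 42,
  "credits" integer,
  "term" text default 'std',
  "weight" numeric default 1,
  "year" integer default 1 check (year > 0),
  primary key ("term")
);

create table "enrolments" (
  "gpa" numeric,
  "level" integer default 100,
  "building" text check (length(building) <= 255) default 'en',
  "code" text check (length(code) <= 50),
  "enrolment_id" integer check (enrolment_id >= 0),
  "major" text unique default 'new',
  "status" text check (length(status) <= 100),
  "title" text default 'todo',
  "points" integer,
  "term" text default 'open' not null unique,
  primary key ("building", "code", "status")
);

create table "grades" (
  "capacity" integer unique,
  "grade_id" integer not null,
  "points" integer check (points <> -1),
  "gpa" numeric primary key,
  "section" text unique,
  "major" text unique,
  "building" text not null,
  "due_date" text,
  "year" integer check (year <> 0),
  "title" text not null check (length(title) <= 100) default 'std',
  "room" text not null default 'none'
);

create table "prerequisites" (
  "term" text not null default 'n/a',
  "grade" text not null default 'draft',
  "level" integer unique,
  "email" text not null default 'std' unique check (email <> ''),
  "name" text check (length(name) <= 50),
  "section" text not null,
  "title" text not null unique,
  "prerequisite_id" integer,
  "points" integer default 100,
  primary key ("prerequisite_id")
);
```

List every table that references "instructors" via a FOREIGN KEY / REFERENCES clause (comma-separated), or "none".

none

No REFERENCES clause anywhere in the schema names instructors.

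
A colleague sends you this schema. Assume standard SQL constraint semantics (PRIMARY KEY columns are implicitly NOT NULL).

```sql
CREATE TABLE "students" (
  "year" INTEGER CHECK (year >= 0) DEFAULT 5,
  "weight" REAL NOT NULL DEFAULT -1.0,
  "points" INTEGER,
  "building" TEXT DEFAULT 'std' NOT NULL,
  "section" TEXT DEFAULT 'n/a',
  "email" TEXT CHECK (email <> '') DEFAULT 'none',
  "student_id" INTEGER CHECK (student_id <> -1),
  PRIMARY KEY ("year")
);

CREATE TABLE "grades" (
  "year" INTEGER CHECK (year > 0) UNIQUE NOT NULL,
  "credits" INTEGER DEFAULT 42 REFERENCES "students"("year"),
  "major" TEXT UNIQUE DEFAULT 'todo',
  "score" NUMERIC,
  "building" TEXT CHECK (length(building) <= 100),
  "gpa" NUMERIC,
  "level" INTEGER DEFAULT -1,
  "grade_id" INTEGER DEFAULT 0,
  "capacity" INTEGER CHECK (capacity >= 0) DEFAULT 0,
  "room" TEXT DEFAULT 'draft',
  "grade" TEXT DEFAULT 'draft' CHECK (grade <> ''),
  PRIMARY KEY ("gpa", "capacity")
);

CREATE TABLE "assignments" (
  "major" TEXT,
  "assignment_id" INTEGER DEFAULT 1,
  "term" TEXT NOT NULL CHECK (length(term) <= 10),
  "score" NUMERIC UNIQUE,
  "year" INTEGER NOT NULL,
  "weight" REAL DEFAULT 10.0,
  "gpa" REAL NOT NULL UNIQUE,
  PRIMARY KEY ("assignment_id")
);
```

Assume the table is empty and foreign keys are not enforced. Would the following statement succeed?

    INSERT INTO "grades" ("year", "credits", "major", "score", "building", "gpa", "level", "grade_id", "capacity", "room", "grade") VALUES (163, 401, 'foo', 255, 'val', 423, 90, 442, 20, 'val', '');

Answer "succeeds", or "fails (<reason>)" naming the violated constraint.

fails (CHECK on grade)

The value '' for grade violates CHECK (grade <> '').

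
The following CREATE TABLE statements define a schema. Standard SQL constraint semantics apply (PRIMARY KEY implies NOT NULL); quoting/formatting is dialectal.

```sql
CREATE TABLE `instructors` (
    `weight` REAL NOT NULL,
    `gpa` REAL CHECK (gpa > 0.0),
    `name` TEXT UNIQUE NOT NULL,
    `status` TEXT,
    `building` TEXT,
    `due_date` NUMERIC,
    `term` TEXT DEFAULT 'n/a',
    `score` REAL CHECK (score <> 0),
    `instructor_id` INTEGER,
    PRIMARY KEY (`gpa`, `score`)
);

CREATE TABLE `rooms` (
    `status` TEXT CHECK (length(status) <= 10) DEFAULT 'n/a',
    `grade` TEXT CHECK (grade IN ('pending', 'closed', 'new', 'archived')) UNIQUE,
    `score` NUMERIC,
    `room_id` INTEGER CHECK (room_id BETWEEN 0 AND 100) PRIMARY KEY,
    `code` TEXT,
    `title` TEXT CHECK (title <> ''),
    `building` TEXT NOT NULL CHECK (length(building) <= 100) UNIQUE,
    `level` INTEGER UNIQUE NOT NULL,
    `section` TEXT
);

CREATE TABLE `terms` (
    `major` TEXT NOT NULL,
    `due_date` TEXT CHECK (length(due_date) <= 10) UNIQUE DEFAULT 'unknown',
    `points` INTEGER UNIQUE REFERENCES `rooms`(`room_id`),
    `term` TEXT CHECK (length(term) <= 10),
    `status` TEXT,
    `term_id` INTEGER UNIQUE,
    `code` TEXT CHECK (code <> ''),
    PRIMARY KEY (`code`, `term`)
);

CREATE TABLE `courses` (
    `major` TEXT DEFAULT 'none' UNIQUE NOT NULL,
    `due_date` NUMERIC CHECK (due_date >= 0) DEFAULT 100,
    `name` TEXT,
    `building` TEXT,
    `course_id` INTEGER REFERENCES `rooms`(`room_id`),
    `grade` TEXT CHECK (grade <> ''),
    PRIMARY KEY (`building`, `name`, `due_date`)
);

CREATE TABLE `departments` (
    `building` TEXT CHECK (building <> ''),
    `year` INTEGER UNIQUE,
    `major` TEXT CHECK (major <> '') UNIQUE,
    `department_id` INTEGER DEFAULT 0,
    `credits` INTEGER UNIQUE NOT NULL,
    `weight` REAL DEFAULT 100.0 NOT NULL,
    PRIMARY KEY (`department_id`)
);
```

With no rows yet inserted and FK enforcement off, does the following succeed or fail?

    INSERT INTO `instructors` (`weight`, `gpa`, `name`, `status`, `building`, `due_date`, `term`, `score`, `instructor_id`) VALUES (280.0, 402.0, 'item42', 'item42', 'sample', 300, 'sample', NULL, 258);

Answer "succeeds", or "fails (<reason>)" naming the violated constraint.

score is explicitly set to NULL, but score is part of the PRIMARY KEY (implied NOT NULL).

fails (NOT NULL on score)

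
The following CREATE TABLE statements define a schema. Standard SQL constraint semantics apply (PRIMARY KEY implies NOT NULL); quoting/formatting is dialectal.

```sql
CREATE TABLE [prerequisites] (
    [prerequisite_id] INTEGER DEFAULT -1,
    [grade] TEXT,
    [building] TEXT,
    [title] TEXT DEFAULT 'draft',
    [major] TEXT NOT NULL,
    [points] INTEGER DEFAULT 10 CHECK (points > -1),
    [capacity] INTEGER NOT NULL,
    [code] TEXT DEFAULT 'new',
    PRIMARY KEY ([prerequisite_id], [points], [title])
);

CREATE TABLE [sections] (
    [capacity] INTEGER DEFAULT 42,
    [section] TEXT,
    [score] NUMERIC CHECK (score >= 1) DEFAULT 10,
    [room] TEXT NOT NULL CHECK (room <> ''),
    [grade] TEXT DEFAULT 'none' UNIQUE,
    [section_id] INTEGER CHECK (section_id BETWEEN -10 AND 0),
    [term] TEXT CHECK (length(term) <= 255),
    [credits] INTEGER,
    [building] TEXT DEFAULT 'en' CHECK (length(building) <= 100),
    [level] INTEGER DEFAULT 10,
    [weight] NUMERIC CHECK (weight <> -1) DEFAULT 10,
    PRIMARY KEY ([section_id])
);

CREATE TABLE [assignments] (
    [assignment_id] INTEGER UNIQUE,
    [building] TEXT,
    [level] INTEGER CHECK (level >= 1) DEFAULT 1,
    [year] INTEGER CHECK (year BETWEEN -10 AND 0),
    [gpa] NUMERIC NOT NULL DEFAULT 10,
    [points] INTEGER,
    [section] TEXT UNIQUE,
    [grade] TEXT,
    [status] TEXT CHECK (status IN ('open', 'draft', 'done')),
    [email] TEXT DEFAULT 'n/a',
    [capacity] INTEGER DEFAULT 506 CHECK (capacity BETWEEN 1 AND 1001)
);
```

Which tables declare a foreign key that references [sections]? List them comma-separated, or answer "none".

none

No REFERENCES clause anywhere in the schema names sections.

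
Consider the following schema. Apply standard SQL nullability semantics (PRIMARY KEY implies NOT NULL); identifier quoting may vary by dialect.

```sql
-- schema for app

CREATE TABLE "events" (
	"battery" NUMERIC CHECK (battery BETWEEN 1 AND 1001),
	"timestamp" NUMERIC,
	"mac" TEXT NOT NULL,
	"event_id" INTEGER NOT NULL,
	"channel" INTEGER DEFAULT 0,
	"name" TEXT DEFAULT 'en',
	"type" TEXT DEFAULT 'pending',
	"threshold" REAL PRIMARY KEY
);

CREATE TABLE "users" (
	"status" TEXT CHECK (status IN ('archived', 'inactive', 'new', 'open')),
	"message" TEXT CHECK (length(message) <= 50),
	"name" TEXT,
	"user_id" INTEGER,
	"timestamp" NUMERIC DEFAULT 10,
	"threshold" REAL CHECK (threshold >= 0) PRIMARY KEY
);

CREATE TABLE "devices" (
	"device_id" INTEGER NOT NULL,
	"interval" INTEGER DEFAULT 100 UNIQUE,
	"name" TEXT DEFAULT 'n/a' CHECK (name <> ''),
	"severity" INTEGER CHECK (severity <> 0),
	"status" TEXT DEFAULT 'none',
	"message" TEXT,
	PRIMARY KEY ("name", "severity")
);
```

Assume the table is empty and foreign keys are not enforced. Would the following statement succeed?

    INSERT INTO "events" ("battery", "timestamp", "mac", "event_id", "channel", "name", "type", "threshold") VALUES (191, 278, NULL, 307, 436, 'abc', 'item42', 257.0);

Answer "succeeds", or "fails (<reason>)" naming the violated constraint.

fails (NOT NULL on mac)

mac is explicitly set to NULL, but mac is declared NOT NULL.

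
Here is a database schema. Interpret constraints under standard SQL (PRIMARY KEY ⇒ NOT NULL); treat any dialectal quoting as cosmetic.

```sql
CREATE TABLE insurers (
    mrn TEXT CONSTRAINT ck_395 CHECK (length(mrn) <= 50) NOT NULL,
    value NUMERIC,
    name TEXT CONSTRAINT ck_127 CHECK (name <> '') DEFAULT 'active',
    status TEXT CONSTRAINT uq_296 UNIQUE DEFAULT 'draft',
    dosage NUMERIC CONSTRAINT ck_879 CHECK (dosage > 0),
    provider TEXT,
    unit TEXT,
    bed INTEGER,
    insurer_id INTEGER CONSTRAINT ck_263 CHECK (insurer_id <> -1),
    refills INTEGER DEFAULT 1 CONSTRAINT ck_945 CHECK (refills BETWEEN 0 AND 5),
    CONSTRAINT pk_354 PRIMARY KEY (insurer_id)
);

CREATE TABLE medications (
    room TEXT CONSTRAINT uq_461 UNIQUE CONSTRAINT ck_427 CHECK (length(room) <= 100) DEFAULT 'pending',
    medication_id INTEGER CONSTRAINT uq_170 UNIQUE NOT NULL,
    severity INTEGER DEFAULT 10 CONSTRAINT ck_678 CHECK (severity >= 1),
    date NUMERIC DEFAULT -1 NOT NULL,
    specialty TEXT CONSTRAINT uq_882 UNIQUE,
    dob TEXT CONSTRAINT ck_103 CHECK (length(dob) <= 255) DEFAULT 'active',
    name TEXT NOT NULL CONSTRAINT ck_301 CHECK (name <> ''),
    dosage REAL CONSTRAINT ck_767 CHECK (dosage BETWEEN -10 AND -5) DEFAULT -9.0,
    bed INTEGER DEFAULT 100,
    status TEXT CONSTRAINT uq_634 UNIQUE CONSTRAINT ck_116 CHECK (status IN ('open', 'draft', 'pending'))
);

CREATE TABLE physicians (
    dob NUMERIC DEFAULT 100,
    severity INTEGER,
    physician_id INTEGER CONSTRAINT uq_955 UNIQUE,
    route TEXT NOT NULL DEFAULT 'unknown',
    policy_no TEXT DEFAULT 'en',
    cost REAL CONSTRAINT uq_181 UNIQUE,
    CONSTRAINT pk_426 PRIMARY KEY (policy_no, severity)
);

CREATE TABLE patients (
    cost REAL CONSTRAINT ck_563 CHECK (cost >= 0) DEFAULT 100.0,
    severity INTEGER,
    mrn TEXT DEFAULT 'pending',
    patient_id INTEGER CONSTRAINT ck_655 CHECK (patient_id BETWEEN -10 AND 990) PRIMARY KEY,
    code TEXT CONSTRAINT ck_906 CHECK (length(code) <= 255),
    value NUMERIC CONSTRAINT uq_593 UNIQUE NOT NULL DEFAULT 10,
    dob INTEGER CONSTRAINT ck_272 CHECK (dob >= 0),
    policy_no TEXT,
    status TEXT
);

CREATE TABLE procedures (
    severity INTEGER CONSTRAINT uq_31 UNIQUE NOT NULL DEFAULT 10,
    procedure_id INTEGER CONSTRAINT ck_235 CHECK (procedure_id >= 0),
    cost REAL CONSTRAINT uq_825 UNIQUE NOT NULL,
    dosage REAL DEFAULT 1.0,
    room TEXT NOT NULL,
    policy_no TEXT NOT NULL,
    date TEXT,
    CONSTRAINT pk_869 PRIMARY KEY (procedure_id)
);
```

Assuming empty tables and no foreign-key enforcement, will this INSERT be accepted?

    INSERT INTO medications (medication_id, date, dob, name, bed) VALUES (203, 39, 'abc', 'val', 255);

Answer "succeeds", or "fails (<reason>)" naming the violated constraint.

NOT NULL columns: date is supplied; medication_id is supplied; name is supplied.
CHECK constraints: 'abc' satisfies (length(dob) <= 255); 'val' satisfies (name <> '').
No constraint is violated.

succeeds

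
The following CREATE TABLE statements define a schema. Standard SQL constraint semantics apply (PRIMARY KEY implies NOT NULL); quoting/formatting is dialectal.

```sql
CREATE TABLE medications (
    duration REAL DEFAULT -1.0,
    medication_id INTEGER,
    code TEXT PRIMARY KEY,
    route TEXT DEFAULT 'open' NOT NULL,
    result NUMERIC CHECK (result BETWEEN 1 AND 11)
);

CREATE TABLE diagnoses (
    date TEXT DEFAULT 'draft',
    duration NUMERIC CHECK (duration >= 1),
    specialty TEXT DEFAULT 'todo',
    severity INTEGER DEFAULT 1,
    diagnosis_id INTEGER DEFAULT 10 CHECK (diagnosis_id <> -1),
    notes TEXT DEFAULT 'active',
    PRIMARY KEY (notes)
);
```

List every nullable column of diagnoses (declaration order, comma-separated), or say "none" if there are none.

- date: DEFAULT only fills an omitted column; an explicit NULL is still allowed → nullable.
- duration: CHECK does not forbid NULL (a CHECK constraint passes when its expression is NULL) → nullable.
- specialty: DEFAULT only fills an omitted column; an explicit NULL is still allowed → nullable.
- severity: DEFAULT only fills an omitted column; an explicit NULL is still allowed → nullable.
- diagnosis_id: CHECK does not forbid NULL (a CHECK constraint passes when its expression is NULL) → nullable.
- notes: part of the PRIMARY KEY, which implies NOT NULL → not nullable.

date, duration, specialty, severity, diagnosis_id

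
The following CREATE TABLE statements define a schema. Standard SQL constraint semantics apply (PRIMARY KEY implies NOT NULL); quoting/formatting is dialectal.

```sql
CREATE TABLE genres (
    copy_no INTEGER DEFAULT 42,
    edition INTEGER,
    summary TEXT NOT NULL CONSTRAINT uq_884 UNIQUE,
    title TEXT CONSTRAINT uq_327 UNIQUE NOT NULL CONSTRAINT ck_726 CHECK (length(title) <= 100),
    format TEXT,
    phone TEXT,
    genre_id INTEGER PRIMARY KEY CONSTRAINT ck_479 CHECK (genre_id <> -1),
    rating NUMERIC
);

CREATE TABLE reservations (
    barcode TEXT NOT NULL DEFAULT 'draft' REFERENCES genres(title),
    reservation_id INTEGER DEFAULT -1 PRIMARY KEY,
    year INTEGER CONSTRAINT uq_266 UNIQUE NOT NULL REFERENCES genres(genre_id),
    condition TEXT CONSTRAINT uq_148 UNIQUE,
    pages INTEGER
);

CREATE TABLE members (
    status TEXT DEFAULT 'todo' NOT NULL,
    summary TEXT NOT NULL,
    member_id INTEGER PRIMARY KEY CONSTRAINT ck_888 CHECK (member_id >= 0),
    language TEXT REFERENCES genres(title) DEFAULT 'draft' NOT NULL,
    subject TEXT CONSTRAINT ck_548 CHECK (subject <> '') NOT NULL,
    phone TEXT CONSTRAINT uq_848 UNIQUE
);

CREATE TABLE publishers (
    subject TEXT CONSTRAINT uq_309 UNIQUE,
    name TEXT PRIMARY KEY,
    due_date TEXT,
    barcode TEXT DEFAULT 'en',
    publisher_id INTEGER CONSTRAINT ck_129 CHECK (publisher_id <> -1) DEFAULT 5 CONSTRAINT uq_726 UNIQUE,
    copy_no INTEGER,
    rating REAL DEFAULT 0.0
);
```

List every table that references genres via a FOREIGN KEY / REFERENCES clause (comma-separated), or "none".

reservations, members

- reservations.barcode references genres(title).
- reservations.year references genres(genre_id).
- members.language references genres(title).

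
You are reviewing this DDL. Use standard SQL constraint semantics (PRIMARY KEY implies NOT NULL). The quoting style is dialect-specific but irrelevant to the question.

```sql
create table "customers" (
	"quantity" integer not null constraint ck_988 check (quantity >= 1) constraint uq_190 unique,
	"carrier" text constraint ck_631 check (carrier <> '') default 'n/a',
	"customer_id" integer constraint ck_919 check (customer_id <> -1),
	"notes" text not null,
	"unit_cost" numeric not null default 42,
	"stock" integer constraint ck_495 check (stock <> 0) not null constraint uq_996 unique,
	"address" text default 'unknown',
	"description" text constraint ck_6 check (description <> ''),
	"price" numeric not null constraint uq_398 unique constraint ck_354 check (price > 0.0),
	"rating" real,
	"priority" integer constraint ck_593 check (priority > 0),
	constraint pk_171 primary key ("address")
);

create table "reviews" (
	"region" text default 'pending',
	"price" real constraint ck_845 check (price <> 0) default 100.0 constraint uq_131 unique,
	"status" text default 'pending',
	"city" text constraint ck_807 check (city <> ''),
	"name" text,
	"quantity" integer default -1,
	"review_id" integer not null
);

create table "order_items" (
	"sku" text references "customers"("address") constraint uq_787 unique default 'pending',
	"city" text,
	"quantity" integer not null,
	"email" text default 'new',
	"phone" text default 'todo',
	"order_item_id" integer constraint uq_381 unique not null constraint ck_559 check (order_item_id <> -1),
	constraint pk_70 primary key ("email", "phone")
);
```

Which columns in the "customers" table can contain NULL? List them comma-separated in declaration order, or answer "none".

- quantity: declared NOT NULL → not nullable.
- carrier: CHECK does not forbid NULL (a CHECK constraint passes when its expression is NULL) → nullable.
- customer_id: CHECK does not forbid NULL (a CHECK constraint passes when its expression is NULL) → nullable.
- notes: declared NOT NULL → not nullable.
- unit_cost: declared NOT NULL → not nullable.
- stock: declared NOT NULL → not nullable.
- address: part of the PRIMARY KEY, which implies NOT NULL → not nullable.
- description: CHECK does not forbid NULL (a CHECK constraint passes when its expression is NULL) → nullable.
- price: declared NOT NULL → not nullable.
- rating: no NOT NULL constraint applies → nullable.
- priority: CHECK does not forbid NULL (a CHECK constraint passes when its expression is NULL) → nullable.

carrier, customer_id, description, rating, priority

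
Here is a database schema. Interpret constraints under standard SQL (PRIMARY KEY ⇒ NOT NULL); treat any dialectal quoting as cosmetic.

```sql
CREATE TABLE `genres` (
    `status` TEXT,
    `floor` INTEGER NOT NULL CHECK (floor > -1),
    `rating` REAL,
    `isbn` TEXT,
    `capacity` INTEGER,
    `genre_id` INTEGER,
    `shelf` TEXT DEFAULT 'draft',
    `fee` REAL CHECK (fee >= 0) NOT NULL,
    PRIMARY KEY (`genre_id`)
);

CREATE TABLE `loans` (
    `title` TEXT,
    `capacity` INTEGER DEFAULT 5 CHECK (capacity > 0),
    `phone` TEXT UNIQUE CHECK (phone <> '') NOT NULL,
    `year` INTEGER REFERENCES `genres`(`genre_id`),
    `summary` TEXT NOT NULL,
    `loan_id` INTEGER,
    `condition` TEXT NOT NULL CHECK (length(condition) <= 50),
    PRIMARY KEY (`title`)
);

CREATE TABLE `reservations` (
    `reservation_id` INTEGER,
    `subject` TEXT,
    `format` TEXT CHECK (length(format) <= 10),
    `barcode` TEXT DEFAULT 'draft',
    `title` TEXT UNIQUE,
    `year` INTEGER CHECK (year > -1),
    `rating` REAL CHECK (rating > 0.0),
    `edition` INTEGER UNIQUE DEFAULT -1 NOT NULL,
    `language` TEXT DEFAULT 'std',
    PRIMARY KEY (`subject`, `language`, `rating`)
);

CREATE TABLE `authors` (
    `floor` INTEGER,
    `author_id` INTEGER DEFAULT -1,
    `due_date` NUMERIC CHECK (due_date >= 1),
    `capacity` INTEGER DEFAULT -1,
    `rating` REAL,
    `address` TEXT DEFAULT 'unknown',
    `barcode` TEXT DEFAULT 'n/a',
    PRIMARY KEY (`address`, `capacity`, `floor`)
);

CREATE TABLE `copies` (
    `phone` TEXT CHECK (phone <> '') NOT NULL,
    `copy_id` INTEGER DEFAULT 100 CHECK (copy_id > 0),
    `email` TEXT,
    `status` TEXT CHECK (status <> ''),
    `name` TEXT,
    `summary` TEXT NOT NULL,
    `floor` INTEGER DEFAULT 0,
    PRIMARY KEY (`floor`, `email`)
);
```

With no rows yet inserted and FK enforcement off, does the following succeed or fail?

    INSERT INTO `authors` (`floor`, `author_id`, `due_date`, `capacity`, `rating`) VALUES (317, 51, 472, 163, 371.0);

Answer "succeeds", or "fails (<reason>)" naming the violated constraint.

succeeds

NOT NULL columns: address defaults to 'unknown'; capacity is supplied; floor is supplied.
CHECK constraints: 472 satisfies (due_date >= 1).
No constraint is violated.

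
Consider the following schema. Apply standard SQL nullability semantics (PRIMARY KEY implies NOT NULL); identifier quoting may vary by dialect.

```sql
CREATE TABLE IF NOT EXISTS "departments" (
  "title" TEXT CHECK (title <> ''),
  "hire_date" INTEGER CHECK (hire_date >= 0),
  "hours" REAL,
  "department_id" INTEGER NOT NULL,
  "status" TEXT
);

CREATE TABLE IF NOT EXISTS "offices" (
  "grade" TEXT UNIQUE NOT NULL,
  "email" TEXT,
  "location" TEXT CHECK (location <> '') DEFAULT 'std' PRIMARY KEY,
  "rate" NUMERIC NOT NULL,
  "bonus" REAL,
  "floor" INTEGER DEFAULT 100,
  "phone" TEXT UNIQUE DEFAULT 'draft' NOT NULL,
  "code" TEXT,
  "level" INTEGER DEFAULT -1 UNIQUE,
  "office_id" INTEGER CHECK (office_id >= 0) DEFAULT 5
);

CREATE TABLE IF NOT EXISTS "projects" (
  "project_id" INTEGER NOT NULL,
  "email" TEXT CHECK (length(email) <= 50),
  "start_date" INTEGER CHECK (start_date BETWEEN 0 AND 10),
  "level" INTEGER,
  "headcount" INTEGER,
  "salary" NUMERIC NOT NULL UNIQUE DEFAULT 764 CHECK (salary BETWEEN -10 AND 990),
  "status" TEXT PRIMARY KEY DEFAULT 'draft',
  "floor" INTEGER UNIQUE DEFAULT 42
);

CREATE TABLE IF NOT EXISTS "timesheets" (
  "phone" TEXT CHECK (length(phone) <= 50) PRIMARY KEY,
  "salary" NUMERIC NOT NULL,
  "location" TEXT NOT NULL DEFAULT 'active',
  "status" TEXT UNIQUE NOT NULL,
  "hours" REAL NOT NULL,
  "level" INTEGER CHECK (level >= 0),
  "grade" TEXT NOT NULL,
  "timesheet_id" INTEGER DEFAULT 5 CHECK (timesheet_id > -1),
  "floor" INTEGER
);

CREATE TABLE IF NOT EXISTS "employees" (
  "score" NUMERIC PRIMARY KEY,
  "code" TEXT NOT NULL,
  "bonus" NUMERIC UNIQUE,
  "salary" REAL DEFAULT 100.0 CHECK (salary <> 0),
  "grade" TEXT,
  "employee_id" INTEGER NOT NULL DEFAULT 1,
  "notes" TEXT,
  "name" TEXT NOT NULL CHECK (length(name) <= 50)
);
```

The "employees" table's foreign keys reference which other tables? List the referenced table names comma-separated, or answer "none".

No column in employees has a REFERENCES clause.

none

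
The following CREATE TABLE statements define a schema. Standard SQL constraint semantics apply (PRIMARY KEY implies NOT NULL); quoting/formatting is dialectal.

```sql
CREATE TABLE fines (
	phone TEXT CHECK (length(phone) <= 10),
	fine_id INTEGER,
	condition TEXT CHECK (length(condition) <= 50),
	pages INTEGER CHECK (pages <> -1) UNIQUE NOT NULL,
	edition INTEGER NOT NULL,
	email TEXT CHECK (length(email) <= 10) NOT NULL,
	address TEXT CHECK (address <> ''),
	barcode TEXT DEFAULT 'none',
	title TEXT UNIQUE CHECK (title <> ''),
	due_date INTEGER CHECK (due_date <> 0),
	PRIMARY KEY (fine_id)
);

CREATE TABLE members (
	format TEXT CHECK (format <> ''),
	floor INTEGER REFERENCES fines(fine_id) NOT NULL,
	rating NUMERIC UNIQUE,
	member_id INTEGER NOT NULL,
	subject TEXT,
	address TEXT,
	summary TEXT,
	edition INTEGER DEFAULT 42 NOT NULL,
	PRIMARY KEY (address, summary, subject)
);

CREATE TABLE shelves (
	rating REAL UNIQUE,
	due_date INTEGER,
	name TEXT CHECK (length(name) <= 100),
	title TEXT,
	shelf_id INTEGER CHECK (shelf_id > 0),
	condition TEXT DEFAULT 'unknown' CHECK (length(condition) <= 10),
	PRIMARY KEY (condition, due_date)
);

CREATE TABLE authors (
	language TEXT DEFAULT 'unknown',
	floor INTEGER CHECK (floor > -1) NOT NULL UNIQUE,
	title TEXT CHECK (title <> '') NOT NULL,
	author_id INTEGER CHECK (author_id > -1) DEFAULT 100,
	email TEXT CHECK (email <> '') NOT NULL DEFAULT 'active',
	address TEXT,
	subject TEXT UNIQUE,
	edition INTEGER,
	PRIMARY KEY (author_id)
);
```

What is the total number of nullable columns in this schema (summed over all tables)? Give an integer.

16

fines: 6 nullable (phone, condition, address, barcode, title, due_date — PK (fine_id) and explicit NOT NULL columns excluded).
members: 2 nullable (format, rating — PK (address, summary, subject) and explicit NOT NULL columns excluded).
shelves: 4 nullable (rating, name, title, shelf_id — PK (condition, due_date) and explicit NOT NULL columns excluded).
authors: 4 nullable (language, address, subject, edition — PK (author_id) and explicit NOT NULL columns excluded).
Total: 6 + 2 + 4 + 4 = 16.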